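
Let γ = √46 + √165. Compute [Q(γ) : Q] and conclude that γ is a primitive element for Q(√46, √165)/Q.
[Q(γ) : Q] = 4 (equivalently, Q(γ) = Q(√46, √165))

Obviously Q(γ) ⊆ Q(√46, √165), and [Q(√46, √165):Q] = 4 (since 46, 165 are distinct squarefree integers > 1 with 7590 not a perfect square). To show equality we compute the minimal polynomial of γ. From γ = √46 + √165: γ^2 = 46 + 2√(7590) + 165 = 211 + 2√(7590), so γ^2 - 211 = 2√(7590); squaring, (γ^2 - 211)^2 = 4·7590, i.e. γ^4 - 422γ^2 + 44521 - 30360 = 0, i.e. γ^4 - 422γ^2 + 14161 = 0. So γ is a root of x^4 - 422x^2 + 14161. This polynomial is irreducible over Q: it has no rational root (each ±√46 ± √165 is irrational), and any factorization into two quadratics over Q would force √(7590) ∈ Q (pairing opposite roots) or √46, √165 ∈ Q (other pairings), all impossible. Hence [Q(γ):Q] = 4 = [Q(√46, √165):Q], so Q(γ) = Q(√46, √165).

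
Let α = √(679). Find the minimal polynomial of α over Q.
m_α(x) = x^2 - 679

α satisfies α^2 - 679 = 0, so x^2 - 679 annihilates α. Since d = 679 is squarefree and ≠ 1, it is not a perfect square in Q, so x^2 - 679 has no rational root and is therefore irreducible over Q (a degree-2 polynomial over a field is irreducible iff it has no root). Hence m_α(x) = x^2 - 679.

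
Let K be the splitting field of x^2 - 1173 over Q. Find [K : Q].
[K : Q] = 2

f(x) = x^2 - 1173 factors as (x - √1173)(x + √1173). The splitting field is K = Q(√1173). Since 1173 is squarefree and > 1, it is not a perfect square, so x^2 - 1173 is irreducible over Q and [Q(√1173) : Q] = 2. Hence [K : Q] = 2.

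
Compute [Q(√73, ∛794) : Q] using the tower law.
[Q(√73, ∛794) : Q] = 6

Let L = Q(√73, ∛794). Since Q(√73) ⊂ L and [Q(√73):Q] = 2, the tower law gives 2 | [L:Q]. Likewise Q(∛794) ⊂ L with [Q(∛794):Q] = 3 (because 794 is not a perfect cube), so 3 | [L:Q]. As gcd(2,3) = 1, [L:Q] is divisible by 6. Conversely L is generated over Q by √73 and ∛794, so [L:Q] ≤ 2·3 = 6. Therefore [Q(√73, ∛794) : Q] = 6.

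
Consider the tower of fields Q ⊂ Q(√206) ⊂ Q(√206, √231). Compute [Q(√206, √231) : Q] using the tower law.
[Q(√206, √231) : Q] = 4

[Q(√206):Q] = 2 (min poly x^2 - 206, irreducible since 206 is squarefree > 1). For the top step, suppose √231 ∈ Q(√206), say √231 = c + d√206 with c, d ∈ Q. Squaring: 231 = c^2 + 206d^2 + 2cd√206. Since √206 ∉ Q this forces 2cd = 0. If d = 0 then √231 = c ∈ Q, contradicting 231 squarefree > 1. If c = 0 then 231 = 206d^2, so 206·231 = (206d)^2 is a perfect square in Q — but 206·231 = 47586 is not a perfect square (since 206 and 231 are distinct squarefree integers). Contradiction. Hence √231 ∉ Q(√206), so x^2 - 231 stays irreducible over Q(√206) and [Q(√206, √231) : Q(√206)] = 2. By the tower law, [Q(√206, √231) : Q] = 2 · 2 = 4.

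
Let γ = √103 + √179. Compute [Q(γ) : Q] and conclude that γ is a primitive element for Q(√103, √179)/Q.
[Q(γ) : Q] = 4 (equivalently, Q(γ) = Q(√103, √179))

Obviously Q(γ) ⊆ Q(√103, √179), and [Q(√103, √179):Q] = 4 (since 103, 179 are distinct squarefree integers > 1 with 18437 not a perfect square). To show equality we compute the minimal polynomial of γ. From γ = √103 + √179: γ^2 = 103 + 2√(18437) + 179 = 282 + 2√(18437), so γ^2 - 282 = 2√(18437); squaring, (γ^2 - 282)^2 = 4·18437, i.e. γ^4 - 564γ^2 + 79524 - 73748 = 0, i.e. γ^4 - 564γ^2 + 5776 = 0. So γ is a root of x^4 - 564x^2 + 5776. This polynomial is irreducible over Q: it has no rational root (each ±√103 ± √179 is irrational), and any factorization into two quadratics over Q would force √(18437) ∈ Q (pairing opposite roots) or √103, √179 ∈ Q (other pairings), all impossible. Hence [Q(γ):Q] = 4 = [Q(√103, √179):Q], so Q(γ) = Q(√103, √179).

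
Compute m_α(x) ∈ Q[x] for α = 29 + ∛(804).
m_α(x) = x^3 - 87x^2 + 2523x - 25193

Set β = α - 29 = ∛(804), so β^3 = 804. Then (α - 29)^3 - 804 = 0, i.e. α is a root of g(x) = (x - 29)^3 - 804 = x^3 - 87x^2 + 2523x - 25193. Since g(x) = h(x - 29) where h(x) = x^3 - 804, and h is irreducible over Q (because 804 is not a perfect cube, so h has no rational root, and a monic cubic with no rational root is irreducible), g is also irreducible (irreducibility is preserved under the substitution x → x - 29). Hence m_α(x) = x^3 - 87x^2 + 2523x - 25193.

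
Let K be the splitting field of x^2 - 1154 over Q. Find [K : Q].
[K : Q] = 2

f(x) = x^2 - 1154 factors as (x - √1154)(x + √1154). The splitting field is K = Q(√1154). Since 1154 is squarefree and > 1, it is not a perfect square, so x^2 - 1154 is irreducible over Q and [Q(√1154) : Q] = 2. Hence [K : Q] = 2.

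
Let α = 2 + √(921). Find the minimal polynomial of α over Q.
m_α(x) = x^2 - 4x - 917

From α - 2 = √(921), squaring gives (α - 2)^2 = 921, i.e. α^2 - 4α + 4 = 921, so α^2 - 4α - 917 = 0. The discriminant of x^2 - 4x - 917 is (-4)^2 - 4·(-917) = 16 + 3668 = 3684, and 4·(921) is not a perfect square in Q since 921 is squarefree and ≠ 1. Hence x^2 - 4x - 917 is irreducible over Q and is the minimal polynomial of α.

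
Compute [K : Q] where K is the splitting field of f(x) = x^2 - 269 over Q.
[K : Q] = 2

f(x) = x^2 - 269 factors as (x - √269)(x + √269). The splitting field is K = Q(√269). Since 269 is squarefree and > 1, it is not a perfect square, so x^2 - 269 is irreducible over Q and [Q(√269) : Q] = 2. Hence [K : Q] = 2.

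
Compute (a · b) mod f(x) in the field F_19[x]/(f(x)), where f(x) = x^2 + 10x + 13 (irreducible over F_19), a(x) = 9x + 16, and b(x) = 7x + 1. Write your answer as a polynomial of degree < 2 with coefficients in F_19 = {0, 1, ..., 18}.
a · b ≡ 4x + 14 (mod f(x))

Multiply in F_19[x]: a(x)·b(x) = (9x + 16)·(7x + 1) = 6x^2 + 7x + 16. This has degree ≥ 2, so divide by f(x) over F_19: 6x^2 + 7x + 16 = (6)·(x^2 + 10x + 13) + (4x + 14). Hence a·b ≡ 4x + 14 (mod f). (F_19[x]/(f) is a field with 19^2 = 361 elements since f is irreducible of degree 2.)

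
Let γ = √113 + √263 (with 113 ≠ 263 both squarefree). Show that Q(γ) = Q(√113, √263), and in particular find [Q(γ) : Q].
[Q(γ) : Q] = 4 (equivalently, Q(γ) = Q(√113, √263))

Obviously Q(γ) ⊆ Q(√113, √263), and [Q(√113, √263):Q] = 4 (since 113, 263 are distinct squarefree integers > 1 with 29719 not a perfect square). To show equality we compute the minimal polynomial of γ. From γ = √113 + √263: γ^2 = 113 + 2√(29719) + 263 = 376 + 2√(29719), so γ^2 - 376 = 2√(29719); squaring, (γ^2 - 376)^2 = 4·29719, i.e. γ^4 - 752γ^2 + 141376 - 118876 = 0, i.e. γ^4 - 752γ^2 + 22500 = 0. So γ is a root of x^4 - 752x^2 + 22500. This polynomial is irreducible over Q: it has no rational root (each ±√113 ± √263 is irrational), and any factorization into two quadratics over Q would force √(29719) ∈ Q (pairing opposite roots) or √113, √263 ∈ Q (other pairings), all impossible. Hence [Q(γ):Q] = 4 = [Q(√113, √263):Q], so Q(γ) = Q(√113, √263).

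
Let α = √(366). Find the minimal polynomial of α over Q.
m_α(x) = x^2 - 366

α satisfies α^2 - 366 = 0, so x^2 - 366 annihilates α. Since d = 366 is squarefree and ≠ 1, it is not a perfect square in Q, so x^2 - 366 has no rational root and is therefore irreducible over Q (a degree-2 polynomial over a field is irreducible iff it has no root). Hence m_α(x) = x^2 - 366.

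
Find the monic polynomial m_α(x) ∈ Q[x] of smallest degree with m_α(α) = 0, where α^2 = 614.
m_α(x) = x^2 - 614

α satisfies α^2 - 614 = 0, so x^2 - 614 annihilates α. Since d = 614 is squarefree and ≠ 1, it is not a perfect square in Q, so x^2 - 614 has no rational root and is therefore irreducible over Q (a degree-2 polynomial over a field is irreducible iff it has no root). Hence m_α(x) = x^2 - 614.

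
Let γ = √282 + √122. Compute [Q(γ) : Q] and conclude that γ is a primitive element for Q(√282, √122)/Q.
[Q(γ) : Q] = 4 (equivalently, Q(γ) = Q(√282, √122))

Obviously Q(γ) ⊆ Q(√282, √122), and [Q(√282, √122):Q] = 4 (since 282, 122 are distinct squarefree integers > 1 with 34404 not a perfect square). To show equality we compute the minimal polynomial of γ. From γ = √282 + √122: γ^2 = 282 + 2√(34404) + 122 = 404 + 2√(34404), so γ^2 - 404 = 2√(34404); squaring, (γ^2 - 404)^2 = 4·34404, i.e. γ^4 - 808γ^2 + 163216 - 137616 = 0, i.e. γ^4 - 808γ^2 + 25600 = 0. So γ is a root of x^4 - 808x^2 + 25600. This polynomial is irreducible over Q: it has no rational root (each ±√282 ± √122 is irrational), and any factorization into two quadratics over Q would force √(34404) ∈ Q (pairing opposite roots) or √282, √122 ∈ Q (other pairings), all impossible. Hence [Q(γ):Q] = 4 = [Q(√282, √122):Q], so Q(γ) = Q(√282, √122).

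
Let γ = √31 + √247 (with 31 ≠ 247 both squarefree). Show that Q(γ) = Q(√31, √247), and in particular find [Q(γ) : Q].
[Q(γ) : Q] = 4 (equivalently, Q(γ) = Q(√31, √247))

Obviously Q(γ) ⊆ Q(√31, √247), and [Q(√31, √247):Q] = 4 (since 31, 247 are distinct squarefree integers > 1 with 7657 not a perfect square). To show equality we compute the minimal polynomial of γ. From γ = √31 + √247: γ^2 = 31 + 2√(7657) + 247 = 278 + 2√(7657), so γ^2 - 278 = 2√(7657); squaring, (γ^2 - 278)^2 = 4·7657, i.e. γ^4 - 556γ^2 + 77284 - 30628 = 0, i.e. γ^4 - 556γ^2 + 46656 = 0. So γ is a root of x^4 - 556x^2 + 46656. This polynomial is irreducible over Q: it has no rational root (each ±√31 ± √247 is irrational), and any factorization into two quadratics over Q would force √(7657) ∈ Q (pairing opposite roots) or √31, √247 ∈ Q (other pairings), all impossible. Hence [Q(γ):Q] = 4 = [Q(√31, √247):Q], so Q(γ) = Q(√31, √247).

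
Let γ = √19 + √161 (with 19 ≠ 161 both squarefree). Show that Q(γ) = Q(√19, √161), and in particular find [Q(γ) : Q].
[Q(γ) : Q] = 4 (equivalently, Q(γ) = Q(√19, √161))

Obviously Q(γ) ⊆ Q(√19, √161), and [Q(√19, √161):Q] = 4 (since 19, 161 are distinct squarefree integers > 1 with 3059 not a perfect square). To show equality we compute the minimal polynomial of γ. From γ = √19 + √161: γ^2 = 19 + 2√(3059) + 161 = 180 + 2√(3059), so γ^2 - 180 = 2√(3059); squaring, (γ^2 - 180)^2 = 4·3059, i.e. γ^4 - 360γ^2 + 32400 - 12236 = 0, i.e. γ^4 - 360γ^2 + 20164 = 0. So γ is a root of x^4 - 360x^2 + 20164. This polynomial is irreducible over Q: it has no rational root (each ±√19 ± √161 is irrational), and any factorization into two quadratics over Q would force √(3059) ∈ Q (pairing opposite roots) or √19, √161 ∈ Q (other pairings), all impossible. Hence [Q(γ):Q] = 4 = [Q(√19, √161):Q], so Q(γ) = Q(√19, √161).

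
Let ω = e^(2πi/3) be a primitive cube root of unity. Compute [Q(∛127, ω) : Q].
[Q(∛127, ω) : Q] = 6

[Q(∛127):Q] = 3 (min poly x^3 - 127, irreducible since 127 is not a perfect cube). [Q(ω):Q] = 2 (min poly x^2 + x + 1). Since Q(∛127) ⊂ R and ω ∉ R, we have ω ∉ Q(∛127), so x^2 + x + 1 remains irreducible over Q(∛127) and [Q(∛127, ω) : Q(∛127)] = 2. By the tower law, [Q(∛127, ω) : Q] = 3 · 2 = 6. (In fact Q(∛127, ω) is the splitting field of x^3 - 127 over Q.)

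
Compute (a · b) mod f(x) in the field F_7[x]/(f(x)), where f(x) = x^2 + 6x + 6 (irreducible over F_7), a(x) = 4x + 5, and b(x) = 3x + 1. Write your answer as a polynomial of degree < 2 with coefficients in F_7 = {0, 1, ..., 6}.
a · b ≡ 3x + 3 (mod f(x))

Multiply in F_7[x]: a(x)·b(x) = (4x + 5)·(3x + 1) = 5x^2 + 5x + 5. This has degree ≥ 2, so divide by f(x) over F_7: 5x^2 + 5x + 5 = (5)·(x^2 + 6x + 6) + (3x + 3). Hence a·b ≡ 3x + 3 (mod f). (F_7[x]/(f) is a field with 7^2 = 49 elements since f is irreducible of degree 2.)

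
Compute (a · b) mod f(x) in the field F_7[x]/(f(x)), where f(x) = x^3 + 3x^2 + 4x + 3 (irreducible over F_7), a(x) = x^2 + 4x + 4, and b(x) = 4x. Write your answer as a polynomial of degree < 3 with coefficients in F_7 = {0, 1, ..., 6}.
a · b ≡ 4x^2 + 2 (mod f(x))

Multiply in F_7[x]: a(x)·b(x) = (x^2 + 4x + 4)·(4x) = 4x^3 + 2x^2 + 2x. This has degree ≥ 3, so divide by f(x) over F_7: 4x^3 + 2x^2 + 2x = (4)·(x^3 + 3x^2 + 4x + 3) + (4x^2 + 2). Hence a·b ≡ 4x^2 + 2 (mod f). (F_7[x]/(f) is a field with 7^3 = 343 elements since f is irreducible of degree 3.)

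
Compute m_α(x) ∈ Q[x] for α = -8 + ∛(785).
m_α(x) = x^3 + 24x^2 + 192x - 273

Set β = α + 8 = ∛(785), so β^3 = 785. Then (α + 8)^3 - 785 = 0, i.e. α is a root of g(x) = (x + 8)^3 - 785 = x^3 + 24x^2 + 192x - 273. Since g(x) = h(x + 8) where h(x) = x^3 - 785, and h is irreducible over Q (because 785 is not a perfect cube, so h has no rational root, and a monic cubic with no rational root is irreducible), g is also irreducible (irreducibility is preserved under the substitution x → x + 8). Hence m_α(x) = x^3 + 24x^2 + 192x - 273.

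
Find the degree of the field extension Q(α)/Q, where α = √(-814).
[Q(α):Q] = 2

[Q(α):Q] equals the degree of the minimal polynomial of α. Here α^2 = -814 and x^2 + 814 is irreducible (d = -814 is squarefree, ≠ 1, hence not a square), so deg(m_α) = 2. Thus [Q(α):Q] = 2.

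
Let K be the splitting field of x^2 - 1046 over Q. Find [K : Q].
[K : Q] = 2

f(x) = x^2 - 1046 factors as (x - √1046)(x + √1046). The splitting field is K = Q(√1046). Since 1046 is squarefree and > 1, it is not a perfect square, so x^2 - 1046 is irreducible over Q and [Q(√1046) : Q] = 2. Hence [K : Q] = 2.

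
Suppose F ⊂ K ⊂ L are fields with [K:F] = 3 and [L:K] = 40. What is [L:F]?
[L:F] = 120

The tower law says that for any tower of field extensions F ⊂ K ⊂ L with finite degrees, [L:F] = [L:K] · [K:F]. Here this gives [L:F] = 40 · 3 = 120.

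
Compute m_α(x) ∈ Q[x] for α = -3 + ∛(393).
m_α(x) = x^3 + 9x^2 + 27x - 366

Set β = α + 3 = ∛(393), so β^3 = 393. Then (α + 3)^3 - 393 = 0, i.e. α is a root of g(x) = (x + 3)^3 - 393 = x^3 + 9x^2 + 27x - 366. Since g(x) = h(x + 3) where h(x) = x^3 - 393, and h is irreducible over Q (because 393 is not a perfect cube, so h has no rational root, and a monic cubic with no rational root is irreducible), g is also irreducible (irreducibility is preserved under the substitution x → x + 3). Hence m_α(x) = x^3 + 9x^2 + 27x - 366.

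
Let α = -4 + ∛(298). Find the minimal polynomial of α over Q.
m_α(x) = x^3 + 12x^2 + 48x - 234

Set β = α + 4 = ∛(298), so β^3 = 298. Then (α + 4)^3 - 298 = 0, i.e. α is a root of g(x) = (x + 4)^3 - 298 = x^3 + 12x^2 + 48x - 234. Since g(x) = h(x + 4) where h(x) = x^3 - 298, and h is irreducible over Q (because 298 is not a perfect cube, so h has no rational root, and a monic cubic with no rational root is irreducible), g is also irreducible (irreducibility is preserved under the substitution x → x + 4). Hence m_α(x) = x^3 + 12x^2 + 48x - 234.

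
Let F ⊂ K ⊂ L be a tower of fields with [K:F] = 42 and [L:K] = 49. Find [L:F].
[L:F] = 2058

The tower law says that for any tower of field extensions F ⊂ K ⊂ L with finite degrees, [L:F] = [L:K] · [K:F]. Here this gives [L:F] = 49 · 42 = 2058.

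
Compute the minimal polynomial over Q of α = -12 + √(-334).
m_α(x) = x^2 + 24x + 478

From α + 12 = √(-334), squaring gives (α + 12)^2 = -334, i.e. α^2 + 24α + 144 = -334, so α^2 + 24α + 478 = 0. The discriminant of x^2 + 24x + 478 is (24)^2 - 4·(478) = 576 - 1912 = -1336, and 4·(-334) is not a perfect square in Q since -334 is squarefree and ≠ 1. Hence x^2 + 24x + 478 is irreducible over Q and is the minimal polynomial of α.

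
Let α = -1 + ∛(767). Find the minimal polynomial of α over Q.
m_α(x) = x^3 + 3x^2 + 3x - 766

Set β = α + 1 = ∛(767), so β^3 = 767. Then (α + 1)^3 - 767 = 0, i.e. α is a root of g(x) = (x + 1)^3 - 767 = x^3 + 3x^2 + 3x - 766. Since g(x) = h(x + 1) where h(x) = x^3 - 767, and h is irreducible over Q (because 767 is not a perfect cube, so h has no rational root, and a monic cubic with no rational root is irreducible), g is also irreducible (irreducibility is preserved under the substitution x → x + 1). Hence m_α(x) = x^3 + 3x^2 + 3x - 766.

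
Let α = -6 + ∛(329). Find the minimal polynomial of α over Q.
m_α(x) = x^3 + 18x^2 + 108x - 113

Set β = α + 6 = ∛(329), so β^3 = 329. Then (α + 6)^3 - 329 = 0, i.e. α is a root of g(x) = (x + 6)^3 - 329 = x^3 + 18x^2 + 108x - 113. Since g(x) = h(x + 6) where h(x) = x^3 - 329, and h is irreducible over Q (because 329 is not a perfect cube, so h has no rational root, and a monic cubic with no rational root is irreducible), g is also irreducible (irreducibility is preserved under the substitution x → x + 6). Hence m_α(x) = x^3 + 18x^2 + 108x - 113.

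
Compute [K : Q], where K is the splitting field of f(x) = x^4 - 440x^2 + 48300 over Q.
[K : Q] = 4

Solving the quadratic in x^2: x^2 = (440 ± √(440^2 - 4·48300))/2 = (440 ± √400)/2 = (440 ± 20)/2, giving x^2 = 230 or x^2 = 210. So f(x) = (x^2 - 230)(x^2 - 210) and the roots of f are ±√230, ±√210. Hence the splitting field is K = Q(√230, √210). Since 230 and 210 are distinct squarefree integers > 1, their product 48300 is not a perfect square, so √210 ∉ Q(√230). By the tower law [K:Q] = [Q(√230,√210):Q(√230)] · [Q(√230):Q] = 2 · 2 = 4.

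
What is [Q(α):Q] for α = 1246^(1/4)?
[Q(α):Q] = 4

α is a root of x^4 - 1246. By Eisenstein's criterion at the prime p = 2 (which divides the constant term 1246 but p^2 = 4 does not, since 1246 is squarefree), x^4 - 1246 is irreducible over Q. Hence [Q(α):Q] = 4.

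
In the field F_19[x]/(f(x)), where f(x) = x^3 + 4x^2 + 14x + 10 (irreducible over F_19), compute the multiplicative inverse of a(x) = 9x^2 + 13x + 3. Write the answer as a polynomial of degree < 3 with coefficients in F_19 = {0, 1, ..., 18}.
a(x)^(-1) ≡ 16x^2 + 7x + 16 (mod f(x))

Since f is irreducible over F_19, F_19[x]/(f) is a field and a(x) ≠ 0 has an inverse. Apply the extended Euclidean algorithm to f(x) and a(x) in F_19[x]: f(x) = (17x + 16)·a(x) + (2x);  a(x) = (14x + 16)·(2x) + (3). The last nonzero remainder is the constant 3 = gcd(f, a) in F_19. Back-substituting through the division chain expresses 3 = s(x)·a(x) + t(x)·f(x) with s(x) ≡ 10x^2 + 2x + 10 (mod f), so (10x^2 + 2x + 10)·a(x) ≡ 3 (mod f). Multiplying by 3^(-1) ≡ 13 in F_19 gives a(x)^(-1) ≡ 13·(10x^2 + 2x + 10) ≡ 16x^2 + 7x + 16 (mod f). Check: (9x^2 + 13x + 3)·(16x^2 + 7x + 16) = 11x^4 + 5x^3 + 17x^2 + x + 10 ≡ 1 (mod x^3 + 4x^2 + 14x + 10).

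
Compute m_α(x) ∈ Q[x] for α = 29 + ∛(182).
m_α(x) = x^3 - 87x^2 + 2523x - 24571

Set β = α - 29 = ∛(182), so β^3 = 182. Then (α - 29)^3 - 182 = 0, i.e. α is a root of g(x) = (x - 29)^3 - 182 = x^3 - 87x^2 + 2523x - 24571. Since g(x) = h(x - 29) where h(x) = x^3 - 182, and h is irreducible over Q (because 182 is not a perfect cube, so h has no rational root, and a monic cubic with no rational root is irreducible), g is also irreducible (irreducibility is preserved under the substitution x → x - 29). Hence m_α(x) = x^3 - 87x^2 + 2523x - 24571.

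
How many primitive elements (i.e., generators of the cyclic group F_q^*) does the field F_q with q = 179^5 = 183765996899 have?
There are φ(183765996898) = 82591458400 primitive elements

F_q^* is cyclic of order q - 1 = 183765996898. A cyclic group of order m has exactly φ(m) generators. Here m = 183765996898 = 2 · 11 · 89 · 93853931, so the number of primitive elements is φ(183765996898) = 82591458400.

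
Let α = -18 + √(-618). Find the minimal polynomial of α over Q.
m_α(x) = x^2 + 36x + 942

From α + 18 = √(-618), squaring gives (α + 18)^2 = -618, i.e. α^2 + 36α + 324 = -618, so α^2 + 36α + 942 = 0. The discriminant of x^2 + 36x + 942 is (36)^2 - 4·(942) = 1296 - 3768 = -2472, and 4·(-618) is not a perfect square in Q since -618 is squarefree and ≠ 1. Hence x^2 + 36x + 942 is irreducible over Q and is the minimal polynomial of α.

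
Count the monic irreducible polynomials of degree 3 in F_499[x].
There are 41417000 monic irreducible polynomials of degree 3 over F_499

Each element of F_{499^3} that lies in no proper subfield is a root of exactly one monic irreducible of degree 3 over F_499, and each such polynomial has 3 distinct roots in F_{499^3}. By Möbius inversion the count is N_499(3) = (1/3) Σ_{d|3} μ(3/d) · 499^d = (1/3)(μ(3)·499^1 + μ(1)·499^3) = 124251000/3 = 41417000.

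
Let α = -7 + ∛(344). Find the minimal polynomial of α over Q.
m_α(x) = x^3 + 21x^2 + 147x - 1

Set β = α + 7 = ∛(344), so β^3 = 344. Then (α + 7)^3 - 344 = 0, i.e. α is a root of g(x) = (x + 7)^3 - 344 = x^3 + 21x^2 + 147x - 1. Since g(x) = h(x + 7) where h(x) = x^3 - 344, and h is irreducible over Q (because 344 is not a perfect cube, so h has no rational root, and a monic cubic with no rational root is irreducible), g is also irreducible (irreducibility is preserved under the substitution x → x + 7). Hence m_α(x) = x^3 + 21x^2 + 147x - 1.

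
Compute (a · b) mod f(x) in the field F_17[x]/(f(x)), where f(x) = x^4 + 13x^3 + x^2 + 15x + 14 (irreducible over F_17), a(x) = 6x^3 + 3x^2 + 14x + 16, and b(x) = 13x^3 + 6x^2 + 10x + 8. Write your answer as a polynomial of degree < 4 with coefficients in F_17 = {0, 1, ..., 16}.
a · b ≡ 4x^3 + 14x^2 + 14x + 14 (mod f(x))

Multiply in F_17[x]: a(x)·b(x) = (6x^3 + 3x^2 + 14x + 16)·(13x^3 + 6x^2 + 10x + 8) = 10x^6 + 7x^5 + 5x^4 + 13x^3 + 5x^2 + 9. This has degree ≥ 4, so divide by f(x) over F_17: 10x^6 + 7x^5 + 5x^4 + 13x^3 + 5x^2 + 9 = (10x^2 + 13x + 13)·(x^4 + 13x^3 + x^2 + 15x + 14) + (4x^3 + 14x^2 + 14x + 14). Hence a·b ≡ 4x^3 + 14x^2 + 14x + 14 (mod f). (F_17[x]/(f) is a field with 17^4 = 83521 elements since f is irreducible of degree 4.)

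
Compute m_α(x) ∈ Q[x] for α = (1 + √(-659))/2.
m_α(x) = x^2 - x + 165

From 2α - 1 = √(-659), squaring gives (2α - 1)^2 = -659, i.e. 4α^2 - 4α + 1 = -659, so α^2 - α + (1 + 659)/4 = 0. Since -659 ≡ 1 (mod 4), (1 + 659)/4 = 165 ∈ Z. The polynomial x^2 - x + 165 has discriminant 1 - 4·(165) = -659, which is not a perfect square in Q (d = -659 is squarefree and ≠ 1), so x^2 - x + 165 is irreducible over Q. It is the minimal polynomial of α.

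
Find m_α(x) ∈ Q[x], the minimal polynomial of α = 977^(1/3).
m_α(x) = x^3 - 977

α satisfies α^3 = 977, so x^3 - 977 annihilates α. By the rational root test, a rational root p/q (in lowest terms) of x^3 - 977 would satisfy p^3 = 977 q^3, forcing q = 1 and p^3 = 977; but 977 is not a perfect cube, contradiction. A monic cubic over Q with no rational root is irreducible (any nontrivial factorization would include a linear factor). Hence x^3 - 977 is the minimal polynomial of α, and in particular [Q(α):Q] = 3.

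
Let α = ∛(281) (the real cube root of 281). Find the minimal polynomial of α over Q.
m_α(x) = x^3 - 281

α satisfies α^3 = 281, so x^3 - 281 annihilates α. By the rational root test, a rational root p/q (in lowest terms) of x^3 - 281 would satisfy p^3 = 281 q^3, forcing q = 1 and p^3 = 281; but 281 is not a perfect cube, contradiction. A monic cubic over Q with no rational root is irreducible (any nontrivial factorization would include a linear factor). Hence x^3 - 281 is the minimal polynomial of α, and in particular [Q(α):Q] = 3.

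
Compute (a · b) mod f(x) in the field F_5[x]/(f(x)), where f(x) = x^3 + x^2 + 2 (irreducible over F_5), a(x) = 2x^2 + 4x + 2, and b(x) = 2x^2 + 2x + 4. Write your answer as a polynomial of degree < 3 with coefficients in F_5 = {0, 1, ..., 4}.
a · b ≡ 2x^2 + 2x + 2 (mod f(x))

Multiply in F_5[x]: a(x)·b(x) = (2x^2 + 4x + 2)·(2x^2 + 2x + 4) = 4x^4 + 2x^3 + 3. This has degree ≥ 3, so divide by f(x) over F_5: 4x^4 + 2x^3 + 3 = (4x + 3)·(x^3 + x^2 + 2) + (2x^2 + 2x + 2). Hence a·b ≡ 2x^2 + 2x + 2 (mod f). (F_5[x]/(f) is a field with 5^3 = 125 elements since f is irreducible of degree 3.)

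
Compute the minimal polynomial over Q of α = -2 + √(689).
m_α(x) = x^2 + 4x - 685

From α + 2 = √(689), squaring gives (α + 2)^2 = 689, i.e. α^2 + 4α + 4 = 689, so α^2 + 4α - 685 = 0. The discriminant of x^2 + 4x - 685 is (4)^2 - 4·(-685) = 16 + 2740 = 2756, and 4·(689) is not a perfect square in Q since 689 is squarefree and ≠ 1. Hence x^2 + 4x - 685 is irreducible over Q and is the minimal polynomial of α.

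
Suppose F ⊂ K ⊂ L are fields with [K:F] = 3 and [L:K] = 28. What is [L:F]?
[L:F] = 84

The tower law says that for any tower of field extensions F ⊂ K ⊂ L with finite degrees, [L:F] = [L:K] · [K:F]. Here this gives [L:F] = 28 · 3 = 84.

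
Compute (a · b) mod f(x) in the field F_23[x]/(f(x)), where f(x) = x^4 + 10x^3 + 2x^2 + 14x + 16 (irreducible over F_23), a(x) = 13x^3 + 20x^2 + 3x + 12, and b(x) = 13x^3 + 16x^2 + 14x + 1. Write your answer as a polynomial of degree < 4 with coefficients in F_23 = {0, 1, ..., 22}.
a · b ≡ 16x^3 + x^2 + 16x + 10 (mod f(x))

Multiply in F_23[x]: a(x)·b(x) = (13x^3 + 20x^2 + 3x + 12)·(13x^3 + 16x^2 + 14x + 1) = 8x^6 + 8x^5 + 12x^4 + 14x^3 + x^2 + 10x + 12. This has degree ≥ 4, so divide by f(x) over F_23: 8x^6 + 8x^5 + 12x^4 + 14x^3 + x^2 + 10x + 12 = (8x^2 + 20x + 3)·(x^4 + 10x^3 + 2x^2 + 14x + 16) + (16x^3 + x^2 + 16x + 10). Hence a·b ≡ 16x^3 + x^2 + 16x + 10 (mod f). (F_23[x]/(f) is a field with 23^4 = 279841 elements since f is irreducible of degree 4.)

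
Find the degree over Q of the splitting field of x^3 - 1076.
[K : Q] = 6

The roots of x^3 - 1076 are ∛1076, ω∛1076, ω^2∛1076 where ω = e^(2πi/3) is a primitive cube root of unity, so K = Q(∛1076, ω). Now [Q(∛1076):Q] = 3 (since 1076 is not a perfect cube, x^3 - 1076 is irreducible) and [Q(ω):Q] = 2. Both 2 and 3 divide [K:Q], and [K:Q] ≤ 3·2 = 6, so [K:Q] = 6. (Equivalently: Q(∛1076) ⊂ R but ω ∉ R, so [K : Q(∛1076)] = 2.)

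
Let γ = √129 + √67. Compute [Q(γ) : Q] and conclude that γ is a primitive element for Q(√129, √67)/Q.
[Q(γ) : Q] = 4 (equivalently, Q(γ) = Q(√129, √67))

Obviously Q(γ) ⊆ Q(√129, √67), and [Q(√129, √67):Q] = 4 (since 129, 67 are distinct squarefree integers > 1 with 8643 not a perfect square). To show equality we compute the minimal polynomial of γ. From γ = √129 + √67: γ^2 = 129 + 2√(8643) + 67 = 196 + 2√(8643), so γ^2 - 196 = 2√(8643); squaring, (γ^2 - 196)^2 = 4·8643, i.e. γ^4 - 392γ^2 + 38416 - 34572 = 0, i.e. γ^4 - 392γ^2 + 3844 = 0. So γ is a root of x^4 - 392x^2 + 3844. This polynomial is irreducible over Q: it has no rational root (each ±√129 ± √67 is irrational), and any factorization into two quadratics over Q would force √(8643) ∈ Q (pairing opposite roots) or √129, √67 ∈ Q (other pairings), all impossible. Hence [Q(γ):Q] = 4 = [Q(√129, √67):Q], so Q(γ) = Q(√129, √67).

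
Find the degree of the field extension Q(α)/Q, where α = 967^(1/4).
[Q(α):Q] = 4

α is a root of x^4 - 967. By Eisenstein's criterion at the prime p = 967 (which divides the constant term 967 but p^2 = 935089 does not, since 967 is squarefree), x^4 - 967 is irreducible over Q. Hence [Q(α):Q] = 4.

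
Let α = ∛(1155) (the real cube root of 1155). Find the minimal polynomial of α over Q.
m_α(x) = x^3 - 1155

α satisfies α^3 = 1155, so x^3 - 1155 annihilates α. By the rational root test, a rational root p/q (in lowest terms) of x^3 - 1155 would satisfy p^3 = 1155 q^3, forcing q = 1 and p^3 = 1155; but 1155 is not a perfect cube, contradiction. A monic cubic over Q with no rational root is irreducible (any nontrivial factorization would include a linear factor). Hence x^3 - 1155 is the minimal polynomial of α, and in particular [Q(α):Q] = 3.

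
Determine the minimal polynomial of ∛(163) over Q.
m_α(x) = x^3 - 163

α satisfies α^3 = 163, so x^3 - 163 annihilates α. By the rational root test, a rational root p/q (in lowest terms) of x^3 - 163 would satisfy p^3 = 163 q^3, forcing q = 1 and p^3 = 163; but 163 is not a perfect cube, contradiction. A monic cubic over Q with no rational root is irreducible (any nontrivial factorization would include a linear factor). Hence x^3 - 163 is the minimal polynomial of α, and in particular [Q(α):Q] = 3.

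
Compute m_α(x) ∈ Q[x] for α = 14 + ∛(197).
m_α(x) = x^3 - 42x^2 + 588x - 2941

Set β = α - 14 = ∛(197), so β^3 = 197. Then (α - 14)^3 - 197 = 0, i.e. α is a root of g(x) = (x - 14)^3 - 197 = x^3 - 42x^2 + 588x - 2941. Since g(x) = h(x - 14) where h(x) = x^3 - 197, and h is irreducible over Q (because 197 is not a perfect cube, so h has no rational root, and a monic cubic with no rational root is irreducible), g is also irreducible (irreducibility is preserved under the substitution x → x - 14). Hence m_α(x) = x^3 - 42x^2 + 588x - 2941.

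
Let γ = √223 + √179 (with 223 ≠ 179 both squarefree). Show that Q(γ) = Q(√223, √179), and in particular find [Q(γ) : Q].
[Q(γ) : Q] = 4 (equivalently, Q(γ) = Q(√223, √179))

Obviously Q(γ) ⊆ Q(√223, √179), and [Q(√223, √179):Q] = 4 (since 223, 179 are distinct squarefree integers > 1 with 39917 not a perfect square). To show equality we compute the minimal polynomial of γ. From γ = √223 + √179: γ^2 = 223 + 2√(39917) + 179 = 402 + 2√(39917), so γ^2 - 402 = 2√(39917); squaring, (γ^2 - 402)^2 = 4·39917, i.e. γ^4 - 804γ^2 + 161604 - 159668 = 0, i.e. γ^4 - 804γ^2 + 1936 = 0. So γ is a root of x^4 - 804x^2 + 1936. This polynomial is irreducible over Q: it has no rational root (each ±√223 ± √179 is irrational), and any factorization into two quadratics over Q would force √(39917) ∈ Q (pairing opposite roots) or √223, √179 ∈ Q (other pairings), all impossible. Hence [Q(γ):Q] = 4 = [Q(√223, √179):Q], so Q(γ) = Q(√223, √179).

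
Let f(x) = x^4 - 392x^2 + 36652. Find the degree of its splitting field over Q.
[K : Q] = 4

Solving the quadratic in x^2: x^2 = (392 ± √(392^2 - 4·36652))/2 = (392 ± √7056)/2 = (392 ± 84)/2, giving x^2 = 238 or x^2 = 154. So f(x) = (x^2 - 238)(x^2 - 154) and the roots of f are ±√238, ±√154. Hence the splitting field is K = Q(√238, √154). Since 238 and 154 are distinct squarefree integers > 1, their product 36652 is not a perfect square, so √154 ∉ Q(√238). By the tower law [K:Q] = [Q(√238,√154):Q(√238)] · [Q(√238):Q] = 2 · 2 = 4.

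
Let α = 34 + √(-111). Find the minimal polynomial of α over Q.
m_α(x) = x^2 - 68x + 1267

From α - 34 = √(-111), squaring gives (α - 34)^2 = -111, i.e. α^2 - 68α + 1156 = -111, so α^2 - 68α + 1267 = 0. The discriminant of x^2 - 68x + 1267 is (-68)^2 - 4·(1267) = 4624 - 5068 = -444, and 4·(-111) is not a perfect square in Q since -111 is squarefree and ≠ 1. Hence x^2 - 68x + 1267 is irreducible over Q and is the minimal polynomial of α.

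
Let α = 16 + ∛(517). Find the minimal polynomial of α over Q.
m_α(x) = x^3 - 48x^2 + 768x - 4613

Set β = α - 16 = ∛(517), so β^3 = 517. Then (α - 16)^3 - 517 = 0, i.e. α is a root of g(x) = (x - 16)^3 - 517 = x^3 - 48x^2 + 768x - 4613. Since g(x) = h(x - 16) where h(x) = x^3 - 517, and h is irreducible over Q (because 517 is not a perfect cube, so h has no rational root, and a monic cubic with no rational root is irreducible), g is also irreducible (irreducibility is preserved under the substitution x → x - 16). Hence m_α(x) = x^3 - 48x^2 + 768x - 4613.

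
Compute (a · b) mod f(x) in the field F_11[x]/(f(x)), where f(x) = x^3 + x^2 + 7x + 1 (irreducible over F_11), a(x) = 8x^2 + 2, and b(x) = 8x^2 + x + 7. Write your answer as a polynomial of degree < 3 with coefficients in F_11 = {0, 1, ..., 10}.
a · b ≡ 10x^2 + 4 (mod f(x))

Multiply in F_11[x]: a(x)·b(x) = (8x^2 + 2)·(8x^2 + x + 7) = 9x^4 + 8x^3 + 6x^2 + 2x + 3. This has degree ≥ 3, so divide by f(x) over F_11: 9x^4 + 8x^3 + 6x^2 + 2x + 3 = (9x + 10)·(x^3 + x^2 + 7x + 1) + (10x^2 + 4). Hence a·b ≡ 10x^2 + 4 (mod f). (F_11[x]/(f) is a field with 11^3 = 1331 elements since f is irreducible of degree 3.)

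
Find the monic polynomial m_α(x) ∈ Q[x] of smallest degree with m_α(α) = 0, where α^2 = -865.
m_α(x) = x^2 + 865

α satisfies α^2 + 865 = 0, so x^2 + 865 annihilates α. Since d = -865 is squarefree and ≠ 1, it is not a perfect square in Q, so x^2 + 865 has no rational root and is therefore irreducible over Q (a degree-2 polynomial over a field is irreducible iff it has no root). Hence m_α(x) = x^2 + 865.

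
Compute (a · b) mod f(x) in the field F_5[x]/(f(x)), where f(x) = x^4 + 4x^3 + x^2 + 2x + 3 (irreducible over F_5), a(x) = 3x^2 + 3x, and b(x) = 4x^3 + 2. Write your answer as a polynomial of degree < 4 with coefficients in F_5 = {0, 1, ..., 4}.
a · b ≡ 2x^3 + 3x^2 + 2x + 3 (mod f(x))

Multiply in F_5[x]: a(x)·b(x) = (3x^2 + 3x)·(4x^3 + 2) = 2x^5 + 2x^4 + x^2 + x. This has degree ≥ 4, so divide by f(x) over F_5: 2x^5 + 2x^4 + x^2 + x = (2x + 4)·(x^4 + 4x^3 + x^2 + 2x + 3) + (2x^3 + 3x^2 + 2x + 3). Hence a·b ≡ 2x^3 + 3x^2 + 2x + 3 (mod f). (F_5[x]/(f) is a field with 5^4 = 625 elements since f is irreducible of degree 4.)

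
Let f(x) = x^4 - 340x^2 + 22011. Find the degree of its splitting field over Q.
[K : Q] = 4

Solving the quadratic in x^2: x^2 = (340 ± √(340^2 - 4·22011))/2 = (340 ± √27556)/2 = (340 ± 166)/2, giving x^2 = 253 or x^2 = 87. So f(x) = (x^2 - 253)(x^2 - 87) and the roots of f are ±√253, ±√87. Hence the splitting field is K = Q(√253, √87). Since 253 and 87 are distinct squarefree integers > 1, their product 22011 is not a perfect square, so √87 ∉ Q(√253). By the tower law [K:Q] = [Q(√253,√87):Q(√253)] · [Q(√253):Q] = 2 · 2 = 4.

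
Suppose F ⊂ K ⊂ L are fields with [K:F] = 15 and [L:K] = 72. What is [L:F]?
[L:F] = 1080

The tower law says that for any tower of field extensions F ⊂ K ⊂ L with finite degrees, [L:F] = [L:K] · [K:F]. Here this gives [L:F] = 72 · 15 = 1080.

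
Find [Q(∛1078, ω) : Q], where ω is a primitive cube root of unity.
[Q(∛1078, ω) : Q] = 6

[Q(∛1078):Q] = 3 (min poly x^3 - 1078, irreducible since 1078 is not a perfect cube). [Q(ω):Q] = 2 (min poly x^2 + x + 1). Since Q(∛1078) ⊂ R and ω ∉ R, we have ω ∉ Q(∛1078), so x^2 + x + 1 remains irreducible over Q(∛1078) and [Q(∛1078, ω) : Q(∛1078)] = 2. By the tower law, [Q(∛1078, ω) : Q] = 3 · 2 = 6. (In fact Q(∛1078, ω) is the splitting field of x^3 - 1078 over Q.)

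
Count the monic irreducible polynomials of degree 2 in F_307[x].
There are 46971 monic irreducible polynomials of degree 2 over F_307

Each element of F_{307^2} that lies in no proper subfield is a root of exactly one monic irreducible of degree 2 over F_307, and each such polynomial has 2 distinct roots in F_{307^2}. By Möbius inversion the count is N_307(2) = (1/2) Σ_{d|2} μ(2/d) · 307^d = (1/2)(μ(2)·307^1 + μ(1)·307^2) = 93942/2 = 46971.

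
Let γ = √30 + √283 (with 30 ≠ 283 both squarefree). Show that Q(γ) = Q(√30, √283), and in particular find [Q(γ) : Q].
[Q(γ) : Q] = 4 (equivalently, Q(γ) = Q(√30, √283))

Obviously Q(γ) ⊆ Q(√30, √283), and [Q(√30, √283):Q] = 4 (since 30, 283 are distinct squarefree integers > 1 with 8490 not a perfect square). To show equality we compute the minimal polynomial of γ. From γ = √30 + √283: γ^2 = 30 + 2√(8490) + 283 = 313 + 2√(8490), so γ^2 - 313 = 2√(8490); squaring, (γ^2 - 313)^2 = 4·8490, i.e. γ^4 - 626γ^2 + 97969 - 33960 = 0, i.e. γ^4 - 626γ^2 + 64009 = 0. So γ is a root of x^4 - 626x^2 + 64009. This polynomial is irreducible over Q: it has no rational root (each ±√30 ± √283 is irrational), and any factorization into two quadratics over Q would force √(8490) ∈ Q (pairing opposite roots) or √30, √283 ∈ Q (other pairings), all impossible. Hence [Q(γ):Q] = 4 = [Q(√30, √283):Q], so Q(γ) = Q(√30, √283).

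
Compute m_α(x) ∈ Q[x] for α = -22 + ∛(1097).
m_α(x) = x^3 + 66x^2 + 1452x + 9551

Set β = α + 22 = ∛(1097), so β^3 = 1097. Then (α + 22)^3 - 1097 = 0, i.e. α is a root of g(x) = (x + 22)^3 - 1097 = x^3 + 66x^2 + 1452x + 9551. Since g(x) = h(x + 22) where h(x) = x^3 - 1097, and h is irreducible over Q (because 1097 is not a perfect cube, so h has no rational root, and a monic cubic with no rational root is irreducible), g is also irreducible (irreducibility is preserved under the substitution x → x + 22). Hence m_α(x) = x^3 + 66x^2 + 1452x + 9551.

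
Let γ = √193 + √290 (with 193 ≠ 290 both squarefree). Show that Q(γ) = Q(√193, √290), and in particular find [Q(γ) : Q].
[Q(γ) : Q] = 4 (equivalently, Q(γ) = Q(√193, √290))

Obviously Q(γ) ⊆ Q(√193, √290), and [Q(√193, √290):Q] = 4 (since 193, 290 are distinct squarefree integers > 1 with 55970 not a perfect square). To show equality we compute the minimal polynomial of γ. From γ = √193 + √290: γ^2 = 193 + 2√(55970) + 290 = 483 + 2√(55970), so γ^2 - 483 = 2√(55970); squaring, (γ^2 - 483)^2 = 4·55970, i.e. γ^4 - 966γ^2 + 233289 - 223880 = 0, i.e. γ^4 - 966γ^2 + 9409 = 0. So γ is a root of x^4 - 966x^2 + 9409. This polynomial is irreducible over Q: it has no rational root (each ±√193 ± √290 is irrational), and any factorization into two quadratics over Q would force √(55970) ∈ Q (pairing opposite roots) or √193, √290 ∈ Q (other pairings), all impossible. Hence [Q(γ):Q] = 4 = [Q(√193, √290):Q], so Q(γ) = Q(√193, √290).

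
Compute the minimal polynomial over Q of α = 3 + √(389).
m_α(x) = x^2 - 6x - 380

From α - 3 = √(389), squaring gives (α - 3)^2 = 389, i.e. α^2 - 6α + 9 = 389, so α^2 - 6α - 380 = 0. The discriminant of x^2 - 6x - 380 is (-6)^2 - 4·(-380) = 36 + 1520 = 1556, and 4·(389) is not a perfect square in Q since 389 is squarefree and ≠ 1. Hence x^2 - 6x - 380 is irreducible over Q and is the minimal polynomial of α.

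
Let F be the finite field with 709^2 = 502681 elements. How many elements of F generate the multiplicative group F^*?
There are φ(502680) = 129920 primitive elements

F_q^* is cyclic of order q - 1 = 502680. A cyclic group of order m has exactly φ(m) generators. Here m = 502680 = 2^3 · 3 · 5 · 59 · 71, so the number of primitive elements is φ(502680) = 129920.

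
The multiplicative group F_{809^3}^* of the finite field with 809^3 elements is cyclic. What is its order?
|F_{809^3}^*| = 529475128

F_{809^3} has 809^3 = 529475129 elements; its multiplicative group consists of all nonzero elements, so |F_{809^3}^*| = 529475129 - 1 = 529475128. (It is cyclic since any finite subgroup of the multiplicative group of a field is cyclic.)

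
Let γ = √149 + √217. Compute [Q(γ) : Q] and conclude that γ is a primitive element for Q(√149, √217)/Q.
[Q(γ) : Q] = 4 (equivalently, Q(γ) = Q(√149, √217))

Obviously Q(γ) ⊆ Q(√149, √217), and [Q(√149, √217):Q] = 4 (since 149, 217 are distinct squarefree integers > 1 with 32333 not a perfect square). To show equality we compute the minimal polynomial of γ. From γ = √149 + √217: γ^2 = 149 + 2√(32333) + 217 = 366 + 2√(32333), so γ^2 - 366 = 2√(32333); squaring, (γ^2 - 366)^2 = 4·32333, i.e. γ^4 - 732γ^2 + 133956 - 129332 = 0, i.e. γ^4 - 732γ^2 + 4624 = 0. So γ is a root of x^4 - 732x^2 + 4624. This polynomial is irreducible over Q: it has no rational root (each ±√149 ± √217 is irrational), and any factorization into two quadratics over Q would force √(32333) ∈ Q (pairing opposite roots) or √149, √217 ∈ Q (other pairings), all impossible. Hence [Q(γ):Q] = 4 = [Q(√149, √217):Q], so Q(γ) = Q(√149, √217).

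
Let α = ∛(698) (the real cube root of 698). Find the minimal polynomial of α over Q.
m_α(x) = x^3 - 698

α satisfies α^3 = 698, so x^3 - 698 annihilates α. By the rational root test, a rational root p/q (in lowest terms) of x^3 - 698 would satisfy p^3 = 698 q^3, forcing q = 1 and p^3 = 698; but 698 is not a perfect cube, contradiction. A monic cubic over Q with no rational root is irreducible (any nontrivial factorization would include a linear factor). Hence x^3 - 698 is the minimal polynomial of α, and in particular [Q(α):Q] = 3.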